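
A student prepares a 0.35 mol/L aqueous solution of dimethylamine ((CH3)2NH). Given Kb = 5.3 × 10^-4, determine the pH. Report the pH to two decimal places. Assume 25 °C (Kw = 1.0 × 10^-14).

pH = 12.13

(CH3)2NH + H2O ⇌ (CH3)2NH2+ + OH-
From the ICE table, Kb = x²/(0.35 − x) = 5.3 × 10^-4.
Since Kb ≪ C₀, x ≈ √(Kb·C₀) = 1.36 × 10^-2 M.
pOH = 1.87, so pH = 14.00 − pOH = 12.13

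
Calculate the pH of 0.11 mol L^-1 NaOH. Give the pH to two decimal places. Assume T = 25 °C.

NaOH is a strong base; [OH-] = 0.11 M.
pOH = -log(0.11) = 0.96
pH = 14.00 - 0.96 = 13.04

pH = 13.04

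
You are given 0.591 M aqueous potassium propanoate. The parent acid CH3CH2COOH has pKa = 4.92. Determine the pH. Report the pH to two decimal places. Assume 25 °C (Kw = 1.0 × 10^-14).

CH3CH2COO- is the conjugate base of the weak acid CH3CH2COOH.
Ka = 10^(−4.92) = 1.20 × 10^-5
Kb = Kw/Ka = 1.0×10^-14 / 1.20 × 10^-5 = 8.33 × 10^-10
From the ICE table, Kb = [OH-]²/(0.591 − [OH-]) = 8.33 × 10^-10.
Assume [OH-] ≪ 0.591: [OH-] ≈ √(8.33 × 10^-10 × 0.591) = 2.22 × 10^-5 M
pOH = −log(2.22 × 10^-5) = 4.65; pH = 14.00 − 4.65 = 9.35

pH = 9.35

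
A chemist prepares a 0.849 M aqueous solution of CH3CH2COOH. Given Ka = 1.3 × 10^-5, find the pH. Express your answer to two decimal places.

CH3CH2COOH ⇌ CH3CH2COO- + H+
Ka = [H+]²/(0.849 − [H+]) = 1.3 × 10^-5
Assume [H+] ≪ 0.849: [H+] ≈ √(1.3 × 10^-5 × 0.849) = 3.32 × 10^-3 M
Check: 0.39% ionized — well under 5%, approximation valid.
pH = −log[H+] = −log(3.32 × 10^-3) = 2.48

pH = 2.48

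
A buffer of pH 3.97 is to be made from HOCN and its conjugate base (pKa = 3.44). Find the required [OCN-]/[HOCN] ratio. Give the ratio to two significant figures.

ratio = 3.4

pH = pKa + log(r) ⇒ log(r) = 3.97 − 3.44 = +0.53
r = [OCN-]/[HOCN] = 10^(+0.53) = 3.39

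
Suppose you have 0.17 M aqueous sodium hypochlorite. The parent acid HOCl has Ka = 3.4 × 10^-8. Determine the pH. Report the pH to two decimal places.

OCl- is the conjugate base of the weak acid HOCl.
Kb = Kw/Ka = 1.0×10^-14 / 3.4 × 10^-8 = 2.94 × 10^-7
From the ICE table, Kb = x²/(0.17 − x) = 2.94 × 10^-7.
Neglecting x in the denominator: x = √(2.94 × 10^-7 × 0.17) = 2.24 × 10^-4 M
pOH = 3.65, so pH = 14.00 − pOH = 10.35

pH = 10.35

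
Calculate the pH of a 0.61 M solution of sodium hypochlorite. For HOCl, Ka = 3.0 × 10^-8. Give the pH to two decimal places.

OCl- is the conjugate base of the weak acid HOCl.
Kb = Kw/Ka = 1.0×10^-14 / 3.0 × 10^-8 = 3.33 × 10^-7
Let x = [OH-] at equilibrium. Kb = x²/(0.61 − x).
Since Kb ≪ C₀, x ≈ √(Kb·C₀) = 4.51 × 10^-4 M.
(x/C₀ = 0.074% < 5%, so the approximation holds.)
pOH = 3.35, so pH = 14.00 − pOH = 10.65

pH = 10.65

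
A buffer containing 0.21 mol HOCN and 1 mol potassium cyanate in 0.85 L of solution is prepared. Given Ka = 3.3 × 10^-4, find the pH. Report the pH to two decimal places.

pH = 4.16

pKa = −log(3.3 × 10^-4) = 3.481
Henderson–Hasselbalch: pH = pKa + log([OCN-]/[HOCN]) = 3.481 + log(1/0.21)
pH = 3.481 + (+0.678) = 4.16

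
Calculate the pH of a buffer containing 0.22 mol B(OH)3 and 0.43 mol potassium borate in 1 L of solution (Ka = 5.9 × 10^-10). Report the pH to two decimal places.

pH = 9.52

pKa = −log(5.9 × 10^-10) = 9.229
Using pH = pKa + log([base]/[acid]) with [base]/[acid] = 0.43/0.22:
pH = 9.229 + (+0.291) = 9.52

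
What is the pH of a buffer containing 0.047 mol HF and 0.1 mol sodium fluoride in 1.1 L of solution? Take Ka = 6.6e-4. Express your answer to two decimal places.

pKa = −log(6.6 × 10^-4) = 3.180
Using pH = pKa + log([base]/[acid]) with [base]/[acid] = 0.1/0.047:
pH = 3.180 + (+0.328) = 3.51

pH = 3.51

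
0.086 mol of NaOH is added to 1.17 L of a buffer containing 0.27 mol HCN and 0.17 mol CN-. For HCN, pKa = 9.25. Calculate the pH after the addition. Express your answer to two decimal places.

pH = 9.39

After neutralization: n(HCN) = 0.184 mol, n(CN-) = 0.256 mol.
pH = pKa + log([A⁻]/[HA]) = 9.25 + log(0.256/0.184) = 9.25 +0.143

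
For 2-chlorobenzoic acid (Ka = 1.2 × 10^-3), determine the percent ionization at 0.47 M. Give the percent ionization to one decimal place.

ClC6H4COOH ⇌ ClC6H4COO- + H+; let x = [H+] at equilibrium.
Ka = x²/(C₀ − x); solving the quadratic gives x = 2.32 × 10^-2 M.
Fraction ionized = 2.32 × 10^-2 / 0.47 = 0.0494 → 4.9%

4.9%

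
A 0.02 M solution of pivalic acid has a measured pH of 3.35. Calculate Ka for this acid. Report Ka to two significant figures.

[H+] = 10^(-3.35) = 4.47 × 10^-4 M
At equilibrium [HA] = 0.02 − 4.47 × 10^-4 = 1.96 × 10^-2 M
Ka = [H+][A-]/[HA] = (4.47 × 10^-4)² / 1.96 × 10^-2 = 1.0 × 10^-5

Ka = 1.0 × 10^-5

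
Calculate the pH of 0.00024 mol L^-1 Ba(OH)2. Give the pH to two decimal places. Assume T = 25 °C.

Ba(OH)2 is a strong base (each formula unit releases 2 OH-); [OH-] = 0.00048 M.
pOH = -log(0.00048) = 3.32
pH = 14.00 - 3.32 = 10.68

pH = 10.68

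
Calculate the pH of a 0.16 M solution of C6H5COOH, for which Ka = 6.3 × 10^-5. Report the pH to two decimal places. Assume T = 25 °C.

pH = 2.50

C6H5COOH ⇌ C6H5COO- + H+
From the ICE table, Ka = [H+]²/(0.16 − [H+]) = 6.3 × 10^-5.
Neglecting [H+] in the denominator: [H+] = √(6.3 × 10^-5 × 0.16) = 3.17 × 10^-3 M
([H+]/C₀ = 2% < 5%, so the approximation holds.)
pH = −log(3.17 × 10^-3) = 2.50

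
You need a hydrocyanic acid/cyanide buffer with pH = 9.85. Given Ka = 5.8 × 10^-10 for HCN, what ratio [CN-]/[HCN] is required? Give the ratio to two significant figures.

ratio = 4.1

pKa = -log(5.8 × 10^-10) = 9.237
pH = pKa + log(r) ⇒ log(r) = 9.85 − 9.237 = +0.613
r = [CN-]/[HCN] = 10^(+0.613) = 4.1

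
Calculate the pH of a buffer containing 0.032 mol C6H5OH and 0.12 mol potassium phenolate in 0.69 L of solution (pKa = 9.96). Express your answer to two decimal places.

pH = pKa + log([A⁻]/[HA]) = 9.96 + log(0.12/0.032)
pH = 9.96 + (+0.574) = 10.53

pH = 10.53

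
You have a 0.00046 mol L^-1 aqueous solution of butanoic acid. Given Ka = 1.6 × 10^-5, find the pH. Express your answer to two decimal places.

CH3(CH2)2COOH ⇌ CH3(CH2)2COO- + H+
From the ICE table, Ka = [H+]²/(0.00046 − [H+]) = 1.6 × 10^-5.
[H+] is not negligible relative to C₀; solve [H+]² + 1.6e-05·[H+] − 7.36e-09 = 0.
[H+] = (−Ka + √(Ka² + 4·Ka·C₀))/2 = 7.82 × 10^-5 M
pH = −log(7.82 × 10^-5) = 4.11

pH = 4.11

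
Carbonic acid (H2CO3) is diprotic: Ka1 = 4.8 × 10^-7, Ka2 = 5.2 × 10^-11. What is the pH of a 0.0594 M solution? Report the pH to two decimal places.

pH = 3.77

Ka1 ≫ Ka2, so treat the first dissociation as the only significant source of H+.
Ka1 = x²/(0.0594 − x) = 4.8 × 10^-7
x ≈ √(4.8 × 10^-7 × 0.0594) = 1.69 × 10^-4 M
pH = −log(1.69 × 10^-4) = 3.77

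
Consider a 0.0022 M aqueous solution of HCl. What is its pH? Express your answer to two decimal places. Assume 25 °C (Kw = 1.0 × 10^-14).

HCl is a strong acid and dissociates completely, so [H+] = 0.0022 M.
pH = -log(0.0022) = 2.66

pH = 2.66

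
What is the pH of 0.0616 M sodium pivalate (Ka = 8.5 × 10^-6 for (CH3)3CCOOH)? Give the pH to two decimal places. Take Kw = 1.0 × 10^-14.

(CH3)3CCOO- is the conjugate base of the weak acid (CH3)3CCOOH.
Kb = Kw/Ka = 1.0×10^-14 / 8.5 × 10^-6 = 1.18 × 10^-9
From the ICE table, Kb = x²/(0.0616 − x) = 1.18 × 10^-9.
Since Kb ≪ C₀, x ≈ √(Kb·C₀) = 8.53 × 10^-6 M.
pOH = −log(8.53 × 10^-6) = 5.07; pH = 14.00 − 5.07 = 8.93

pH = 8.93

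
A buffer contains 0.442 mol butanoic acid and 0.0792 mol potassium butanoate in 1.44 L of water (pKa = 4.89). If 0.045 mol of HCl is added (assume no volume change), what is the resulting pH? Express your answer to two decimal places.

pH = 3.74

Added H+ converts CH3(CH2)2COO- to CH3(CH2)2COOH: CH3(CH2)2COOH → 0.487 mol, CH3(CH2)2COO- → 0.0342 mol.
pH = pKa + log(n_CH3(CH2)2COO-/n_CH3(CH2)2COOH) = 4.89 + log(0.0342/0.487) = 4.89 + (-1.154)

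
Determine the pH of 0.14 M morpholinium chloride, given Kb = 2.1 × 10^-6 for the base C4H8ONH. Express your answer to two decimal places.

pH = 4.59

C4H8ONH2+ is the conjugate acid of the weak base C4H8ONH.
Ka = Kw/Kb = 1.0×10^-14 / 2.1 × 10^-6 = 4.76 × 10^-9
From the ICE table, Ka = [H+]²/(0.14 − [H+]) = 4.76 × 10^-9.
Since Ka ≪ C₀, [H+] ≈ √(Ka·C₀) = 2.58 × 10^-5 M.
([H+]/C₀ = 0.018% < 5%, so the approximation holds.)
pH = −log[H+] = −log(2.58 × 10^-5) = 4.59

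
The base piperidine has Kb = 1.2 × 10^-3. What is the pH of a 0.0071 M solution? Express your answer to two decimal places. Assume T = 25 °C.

pH = 11.38

C5H10NH + H2O ⇌ C5H10NH2+ + OH-
Let x = [OH-] at equilibrium. Kb = x²/(0.0071 − x).
The 5% rule fails; solving x² + Kb·x − Kb·C₀ = 0 exactly:
x = [−0.0012 + √(0.0012² + 3.41e-05)]/2 = 2.38 × 10^-3 M
pOH = 2.62, so pH = 14.00 − pOH = 11.38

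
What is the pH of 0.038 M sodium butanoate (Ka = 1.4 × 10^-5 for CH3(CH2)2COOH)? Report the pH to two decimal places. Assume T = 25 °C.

pH = 8.72

CH3(CH2)2COO- is the conjugate base of the weak acid CH3(CH2)2COOH.
Kb = Kw/Ka = 1.0×10^-14 / 1.4 × 10^-5 = 7.14 × 10^-10
From the ICE table, Kb = x²/(0.038 − x) = 7.14 × 10^-10.
Since Kb ≪ C₀, x ≈ √(Kb·C₀) = 5.21 × 10^-6 M.
Check: 0.014% ionized — well under 5%, approximation valid.
pOH = −log(5.21 × 10^-6) = 5.28; pH = 14.00 − 5.28 = 8.72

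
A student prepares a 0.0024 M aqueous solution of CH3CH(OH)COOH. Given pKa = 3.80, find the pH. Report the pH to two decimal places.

CH3CH(OH)COOH ⇌ CH3CH(OH)COO- + H+
Ka = 10^(−3.80) = 1.58 × 10^-4
From the ICE table, Ka = [H+]²/(0.0024 − [H+]) = 1.58 × 10^-4.
Here C₀/Ka ≈ 15.2, so the small-[H+] approximation fails. Use the quadratic:
[H+] = (−Ka + √(Ka² + 4·Ka·C₀))/2 = 5.42 × 10^-4 M
pH = −log[H+] = −log(5.42 × 10^-4) = 3.27

pH = 3.27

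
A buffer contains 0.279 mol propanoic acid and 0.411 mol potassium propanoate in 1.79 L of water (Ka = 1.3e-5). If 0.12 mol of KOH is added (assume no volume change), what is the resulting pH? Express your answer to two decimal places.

pH = 5.41

After neutralization: n(CH3CH2COOH) = 0.159 mol, n(CH3CH2COO-) = 0.531 mol.
pKa = −log(1.3 × 10^-5) = 4.886
pH = pKa + log([A⁻]/[HA]) = 4.886 + log(0.531/0.159) = 4.886 +0.524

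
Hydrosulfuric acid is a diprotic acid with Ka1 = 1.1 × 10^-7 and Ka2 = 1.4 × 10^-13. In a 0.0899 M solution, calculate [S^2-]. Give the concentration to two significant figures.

1.4 × 10^-13 M

First ionization gives [H+] ≈ [HS-] = 9.94 × 10^-5 M.
Second step: Ka2 = [H+][S^2-]/[HS-] ≈ [S^2-] (since [H+] ≈ [HS-]).
So [S^2-] ≈ Ka2.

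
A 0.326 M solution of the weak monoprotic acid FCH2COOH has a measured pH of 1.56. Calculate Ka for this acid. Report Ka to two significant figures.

Ka = 2.5 × 10^-3

[H+] = 10^(-1.56) = 2.75 × 10^-2 M
At equilibrium [HA] = 0.326 − 2.75 × 10^-2 = 2.98 × 10^-1 M
Ka = [H+][A-]/[HA] = (2.75 × 10^-2)² / 2.98 × 10^-1 = 2.5 × 10^-3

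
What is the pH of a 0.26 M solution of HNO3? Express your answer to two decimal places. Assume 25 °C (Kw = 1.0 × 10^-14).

HNO3 is a strong acid and dissociates completely, so [H+] = 0.26 M.
pH = -log(0.26) = 0.59

pH = 0.59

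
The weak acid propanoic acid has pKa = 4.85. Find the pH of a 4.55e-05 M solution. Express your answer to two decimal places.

CH3CH2COOH ⇌ CH3CH2COO- + H+
Ka = 10^(−4.85) = 1.41 × 10^-5
Ka = [H+]²/(4.55e-05 − [H+]) = 1.41 × 10^-5
[H+] is not negligible relative to C₀; solve [H+]² + 1.41e-05·[H+] − 6.42e-10 = 0.
[H+] = (−Ka + √(Ka² + 4·Ka·C₀))/2 = 1.92 × 10^-5 M
pH = −log[H+] = −log(1.92 × 10^-5) = 4.72

pH = 4.72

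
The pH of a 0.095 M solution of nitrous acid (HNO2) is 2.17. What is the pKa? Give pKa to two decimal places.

pKa = 3.29

[H+] = 10^(-2.17) = 6.76 × 10^-3 M
At equilibrium [HA] = 0.095 − 6.76 × 10^-3 = 8.82 × 10^-2 M
Ka = [H+][A-]/[HA] = (6.76 × 10^-3)² / 8.82 × 10^-2 = 5.18 × 10^-4
pKa = -log(5.18 × 10^-4) = 3.29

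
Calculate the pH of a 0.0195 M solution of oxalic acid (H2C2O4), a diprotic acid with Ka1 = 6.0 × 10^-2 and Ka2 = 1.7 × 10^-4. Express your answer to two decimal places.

Since Ka1 ≫ Ka2, the first ionization dominates [H+].
Ka1 = x²/(0.0195 − x) = 6.0 × 10^-2
Solving the quadratic: x = (−Ka1 + √(Ka1² + 4·Ka1·C₀))/2 = 1.55 × 10^-2 M
pH = −log(1.55 × 10^-2) = 1.81

pH = 1.81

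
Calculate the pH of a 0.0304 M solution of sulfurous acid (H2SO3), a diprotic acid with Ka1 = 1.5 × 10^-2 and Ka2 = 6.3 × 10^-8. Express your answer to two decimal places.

Since Ka1 ≫ Ka2, the first ionization dominates [H+].
Ka1 = x²/(0.0304 − x) = 1.5 × 10^-2
Solving the quadratic: x = (−Ka1 + √(Ka1² + 4·Ka1·C₀))/2 = 1.51 × 10^-2 M
pH = −log(1.51 × 10^-2) = 1.82

pH = 1.82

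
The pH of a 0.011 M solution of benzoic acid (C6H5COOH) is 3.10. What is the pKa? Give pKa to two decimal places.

pKa = 4.21

[H+] = 10^(-3.10) = 7.94 × 10^-4 M
At equilibrium [HA] = 0.011 − 7.94 × 10^-4 = 1.02 × 10^-2 M
Ka = [H+][A-]/[HA] = (7.94 × 10^-4)² / 1.02 × 10^-2 = 6.18 × 10^-5
pKa = -log(6.18 × 10^-5) = 4.21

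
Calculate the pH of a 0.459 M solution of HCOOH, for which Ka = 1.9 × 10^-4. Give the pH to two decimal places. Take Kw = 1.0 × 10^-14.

pH = 2.03

HCOOH ⇌ HCOO- + H+
From the ICE table, Ka = [H+]²/(0.459 − [H+]) = 1.9 × 10^-4.
Neglecting [H+] in the denominator: [H+] = √(1.9 × 10^-4 × 0.459) = 9.34 × 10^-3 M
Check: 2% ionized — well under 5%, approximation valid.
pH = −log[H+] = −log(9.34 × 10^-3) = 2.03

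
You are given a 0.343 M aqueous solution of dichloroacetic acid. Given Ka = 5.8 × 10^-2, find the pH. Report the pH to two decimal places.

Cl2CHCOOH ⇌ Cl2CHCOO- + H+
Ka = [H+]²/(0.343 − [H+]) = 5.8 × 10^-2
[H+] is not negligible relative to C₀; solve [H+]² + 0.058·[H+] − 0.0199 = 0.
[H+] = [−0.058 + √(0.058² + 0.0796)]/2 = 1.15 × 10^-1 M
pH = −log[H+] = −log(1.15 × 10^-1) = 0.94

pH = 0.94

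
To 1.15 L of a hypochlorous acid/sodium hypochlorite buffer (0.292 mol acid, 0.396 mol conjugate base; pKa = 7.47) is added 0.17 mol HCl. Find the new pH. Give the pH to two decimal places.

pH = 7.16

Added H+ converts OCl- to HOCl: HOCl → 0.462 mol, OCl- → 0.226 mol.
Henderson–Hasselbalch with mole ratio 0.226/0.462: pH = 7.47 + (-0.311)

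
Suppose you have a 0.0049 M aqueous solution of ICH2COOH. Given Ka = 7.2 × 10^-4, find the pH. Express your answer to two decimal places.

ICH2COOH ⇌ ICH2COO- + H+
Ka = [H+]²/(0.0049 − [H+]) = 7.2 × 10^-4
[H+] is not negligible relative to C₀; solve [H+]² + 0.00072·[H+] − 3.53e-06 = 0.
[H+] = [−0.00072 + √(0.00072² + 1.41e-05)]/2 = 1.55 × 10^-3 M
pH = −log[H+] = −log(1.55 × 10^-3) = 2.81

pH = 2.81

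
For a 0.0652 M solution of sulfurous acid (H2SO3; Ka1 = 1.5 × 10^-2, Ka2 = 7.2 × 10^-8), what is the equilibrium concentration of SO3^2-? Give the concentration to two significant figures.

First ionization gives [H+] ≈ [HSO3-] = 2.47 × 10^-2 M.
Second step: Ka2 = [H+][SO3^2-]/[HSO3-] ≈ [SO3^2-] (since [H+] ≈ [HSO3-]).
So [SO3^2-] ≈ Ka2.

7.2 × 10^-8 M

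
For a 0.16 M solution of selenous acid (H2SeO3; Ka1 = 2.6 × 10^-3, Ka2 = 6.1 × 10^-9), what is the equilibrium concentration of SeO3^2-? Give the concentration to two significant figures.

First ionization gives [H+] ≈ [HSeO3-] = 1.91 × 10^-2 M.
Second step: Ka2 = [H+][SeO3^2-]/[HSeO3-] ≈ [SeO3^2-] (since [H+] ≈ [HSeO3-]).
So [SeO3^2-] ≈ Ka2.

6.1 × 10^-9 M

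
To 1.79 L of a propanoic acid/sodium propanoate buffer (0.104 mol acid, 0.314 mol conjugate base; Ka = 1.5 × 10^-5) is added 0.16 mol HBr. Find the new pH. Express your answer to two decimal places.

After neutralization: n(CH3CH2COOH) = 0.264 mol, n(CH3CH2COO-) = 0.154 mol.
pKa = −log(1.5 × 10^-5) = 4.824
Henderson–Hasselbalch with mole ratio 0.154/0.264: pH = 4.824 + (-0.234)

pH = 4.59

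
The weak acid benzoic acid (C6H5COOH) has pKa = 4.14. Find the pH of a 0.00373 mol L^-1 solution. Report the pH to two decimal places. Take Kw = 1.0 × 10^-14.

C6H5COOH ⇌ C6H5COO- + H+
Ka = 10^(−4.14) = 7.24 × 10^-5
Let x = [H+] at equilibrium. Ka = x²/(0.00373 − x).
The 5% rule fails; solving x² + Ka·x − Ka·C₀ = 0 exactly:
x = [−7.24e-05 + √(7.24e-05² + 1.08e-06)]/2 = 4.85 × 10^-4 M
pH = −log[H+] = −log(4.85 × 10^-4) = 3.31

pH = 3.31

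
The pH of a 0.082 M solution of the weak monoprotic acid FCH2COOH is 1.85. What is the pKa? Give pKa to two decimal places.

[H+] = 10^(-1.85) = 1.41 × 10^-2 M
At equilibrium [HA] = 0.082 − 1.41 × 10^-2 = 6.79 × 10^-2 M
Ka = [H+][A-]/[HA] = (1.41 × 10^-2)² / 6.79 × 10^-2 = 2.93 × 10^-3
pKa = -log(2.93 × 10^-3) = 2.53

pKa = 2.53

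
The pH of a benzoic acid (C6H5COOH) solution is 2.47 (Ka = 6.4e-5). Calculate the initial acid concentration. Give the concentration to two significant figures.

C₀ = 1.8 × 10^-1 M

[H+] = 10^(-2.47) = 3.39 × 10^-3 M = x
Ka = x²/(C₀ − x) ⇒ C₀ = x + x²/Ka
C₀ = 3.39 × 10^-3 + (3.39 × 10^-3)²/(6.4 × 10^-5) = 1.83 × 10^-1 M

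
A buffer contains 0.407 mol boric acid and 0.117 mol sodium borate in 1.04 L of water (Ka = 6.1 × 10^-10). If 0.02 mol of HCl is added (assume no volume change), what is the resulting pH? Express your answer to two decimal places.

Added H+ converts B(OH)4- to B(OH)3: B(OH)3 → 0.427 mol, B(OH)4- → 0.097 mol.
pKa = −log(6.1 × 10^-10) = 9.215
Henderson–Hasselbalch with mole ratio 0.097/0.427: pH = 9.215 + (-0.644)

pH = 8.57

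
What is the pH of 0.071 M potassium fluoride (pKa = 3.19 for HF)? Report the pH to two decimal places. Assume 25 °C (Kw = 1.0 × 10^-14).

F- is the conjugate base of the weak acid HF.
Ka = 10^(−3.19) = 6.46 × 10^-4
Kb = Kw/Ka = 1.0×10^-14 / 6.46 × 10^-4 = 1.55 × 10^-11
Kb = x²/(0.071 − x) = 1.55 × 10^-11
Neglecting x in the denominator: x = √(1.55 × 10^-11 × 0.071) = 1.05 × 10^-6 M
(x/C₀ = 0.0015% < 5%, so the approximation holds.)
pOH = 5.98, so pH = 14.00 − pOH = 8.02

pH = 8.02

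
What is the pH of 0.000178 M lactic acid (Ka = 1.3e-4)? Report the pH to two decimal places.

CH3CH(OH)COOH ⇌ CH3CH(OH)COO- + H+
Ka = [H+]²/(0.000178 − [H+]) = 1.3 × 10^-4
[H+] is not negligible relative to C₀; solve [H+]² + 0.00013·[H+] − 2.31e-08 = 0.
[H+] = [−0.00013 + √(0.00013² + 9.26e-08)]/2 = 1.00 × 10^-4 M
pH = −log(1.00 × 10^-4) = 4.00

pH = 4.00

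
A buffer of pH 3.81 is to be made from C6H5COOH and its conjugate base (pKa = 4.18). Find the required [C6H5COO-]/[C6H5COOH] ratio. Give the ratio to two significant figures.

ratio = 0.43

pH = pKa + log(r) ⇒ log(r) = 3.81 − 4.18 = -0.37
r = [C6H5COO-]/[C6H5COOH] = 10^(-0.37) = 0.427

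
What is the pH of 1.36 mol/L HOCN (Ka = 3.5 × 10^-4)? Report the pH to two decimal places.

pH = 1.66

HOCN ⇌ OCN- + H+
Let x = [H+] at equilibrium. Ka = x²/(1.36 − x).
Since Ka ≪ C₀, x ≈ √(Ka·C₀) = 2.18 × 10^-2 M.
pH = −log(2.18 × 10^-2) = 1.66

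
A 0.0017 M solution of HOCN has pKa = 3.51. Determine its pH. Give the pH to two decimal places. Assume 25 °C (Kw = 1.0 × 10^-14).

HOCN ⇌ OCN- + H+
Ka = 10^(−3.51) = 3.09 × 10^-4
Ka = [H+]²/(0.0017 − [H+]) = 3.09 × 10^-4
The 5% rule fails; solving [H+]² + Ka·[H+] − Ka·C₀ = 0 exactly:
[H+] = (−Ka + √(Ka² + 4·Ka·C₀))/2 = 5.87 × 10^-4 M
pH = −log(5.87 × 10^-4) = 3.23

pH = 3.23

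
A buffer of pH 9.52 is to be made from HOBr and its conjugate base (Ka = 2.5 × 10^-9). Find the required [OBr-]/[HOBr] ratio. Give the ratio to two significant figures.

ratio = 8.3

pKa = -log(2.5 × 10^-9) = 8.602
pH = pKa + log(r) ⇒ log(r) = 9.52 − 8.602 = +0.918
r = [OBr-]/[HOBr] = 10^(+0.918) = 8.28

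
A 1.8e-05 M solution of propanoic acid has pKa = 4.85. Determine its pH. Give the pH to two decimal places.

CH3CH2COOH ⇌ CH3CH2COO- + H+
Ka = 10^(−4.85) = 1.41 × 10^-5
Let x = [H+] at equilibrium. Ka = x²/(1.8e-05 − x).
Here C₀/Ka ≈ 1.28, so the small-x approximation fails. Use the quadratic:
x = [−1.41e-05 + √(1.41e-05² + 1.02e-09)]/2 = 1.04 × 10^-5 M
pH = −log(1.04 × 10^-5) = 4.98

pH = 4.98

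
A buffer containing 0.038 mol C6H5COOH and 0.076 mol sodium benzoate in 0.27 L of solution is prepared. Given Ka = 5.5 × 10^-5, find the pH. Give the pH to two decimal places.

pH = 4.56

pKa = −log(5.5 × 10^-5) = 4.260
Henderson–Hasselbalch: pH = pKa + log([C6H5COO-]/[C6H5COOH]) = 4.260 + log(0.076/0.038)
pH = 4.260 + (+0.301) = 4.56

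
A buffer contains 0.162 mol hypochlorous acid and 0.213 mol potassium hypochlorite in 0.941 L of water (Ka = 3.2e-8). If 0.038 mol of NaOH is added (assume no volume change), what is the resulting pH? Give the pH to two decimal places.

OH- converts HOCl to OCl-: HOCl → 0.124 mol, OCl- → 0.251 mol.
pKa = −log(3.2 × 10^-8) = 7.495
pH = pKa + log(n_OCl-/n_HOCl) = 7.495 + log(0.251/0.124) = 7.495 + (+0.306)

pH = 7.80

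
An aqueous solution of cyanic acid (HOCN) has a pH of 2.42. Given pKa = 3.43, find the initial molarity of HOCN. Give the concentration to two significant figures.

C₀ = 4.3 × 10^-2 M

[H+] = 10^(-2.42) = 3.80 × 10^-3 M = x
Ka = 10^(−3.43) = 3.72 × 10^-4
Ka = x²/(C₀ − x) ⇒ C₀ = x + x²/Ka
C₀ = 3.80 × 10^-3 + (3.80 × 10^-3)²/(3.72 × 10^-4) = 4.26 × 10^-2 M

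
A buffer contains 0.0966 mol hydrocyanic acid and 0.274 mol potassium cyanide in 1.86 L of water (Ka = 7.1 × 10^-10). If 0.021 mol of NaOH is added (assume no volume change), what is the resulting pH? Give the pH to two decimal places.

pH = 9.74

OH- converts HCN to CN-: HCN → 0.0756 mol, CN- → 0.295 mol.
pKa = −log(7.1 × 10^-10) = 9.149
Henderson–Hasselbalch with mole ratio 0.295/0.0756: pH = 9.149 + (+0.591)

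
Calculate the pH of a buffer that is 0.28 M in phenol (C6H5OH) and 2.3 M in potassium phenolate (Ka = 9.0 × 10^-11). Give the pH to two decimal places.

pKa = −log(9.0 × 10^-11) = 10.046
Using pH = pKa + log([base]/[acid]) with [base]/[acid] = 2.3/0.28:
pH = 10.046 + (+0.915) = 10.96

pH = 10.96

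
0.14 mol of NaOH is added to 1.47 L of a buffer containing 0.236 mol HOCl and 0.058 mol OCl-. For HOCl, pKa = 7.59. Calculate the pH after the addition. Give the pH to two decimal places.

After neutralization: n(HOCl) = 0.096 mol, n(OCl-) = 0.198 mol.
pH = pKa + log(n_OCl-/n_HOCl) = 7.59 + log(0.198/0.096) = 7.59 + (+0.314)

pH = 7.90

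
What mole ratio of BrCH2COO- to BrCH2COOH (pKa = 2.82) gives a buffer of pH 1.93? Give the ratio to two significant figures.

ratio = 0.13

pH = pKa + log(r) ⇒ log(r) = 1.93 − 2.82 = -0.89
r = [BrCH2COO-]/[BrCH2COOH] = 10^(-0.89) = 0.129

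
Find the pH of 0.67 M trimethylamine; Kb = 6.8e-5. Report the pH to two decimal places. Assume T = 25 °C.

pH = 11.83

(CH3)3N + H2O ⇌ (CH3)3NH+ + OH-
From the ICE table, Kb = [OH-]²/(0.67 − [OH-]) = 6.8 × 10^-5.
Since Kb ≪ C₀, [OH-] ≈ √(Kb·C₀) = 6.75 × 10^-3 M.
Check: 1% ionized — well under 5%, approximation valid.
pOH = 2.17, so pH = 14.00 − pOH = 11.83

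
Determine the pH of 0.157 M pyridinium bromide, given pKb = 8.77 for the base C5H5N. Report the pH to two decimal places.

C5H5NH+ is the conjugate acid of the weak base C5H5N.
Kb = 10^(−8.77) = 1.70 × 10^-9
Ka = Kw/Kb = 1.0×10^-14 / 1.70 × 10^-9 = 5.88 × 10^-6
From the ICE table, Ka = [H+]²/(0.157 − [H+]) = 5.88 × 10^-6.
Since Ka ≪ C₀, [H+] ≈ √(Ka·C₀) = 9.61 × 10^-4 M.
([H+]/C₀ = 0.61% < 5%, so the approximation holds.)
pH = −log(9.61 × 10^-4) = 3.02

pH = 3.02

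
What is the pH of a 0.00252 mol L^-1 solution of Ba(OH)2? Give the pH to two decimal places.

pH = 11.70

Ba(OH)2 is a strong base (each formula unit releases 2 OH-); [OH-] = 0.00504 M.
pOH = -log(0.00504) = 2.30
pH = 14.00 - 2.30 = 11.70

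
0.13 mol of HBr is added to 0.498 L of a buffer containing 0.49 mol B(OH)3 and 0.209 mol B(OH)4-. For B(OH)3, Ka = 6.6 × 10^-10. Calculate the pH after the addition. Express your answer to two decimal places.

pH = 8.29

After neutralization: n(B(OH)3) = 0.62 mol, n(B(OH)4-) = 0.079 mol.
pKa = −log(6.6 × 10^-10) = 9.180
pH = pKa + log(n_B(OH)4-/n_B(OH)3) = 9.180 + log(0.079/0.62) = 9.180 + (-0.895)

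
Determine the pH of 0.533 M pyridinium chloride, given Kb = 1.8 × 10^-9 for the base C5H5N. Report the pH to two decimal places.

C5H5NH+ is the conjugate acid of the weak base C5H5N.
Ka = Kw/Kb = 1.0×10^-14 / 1.8 × 10^-9 = 5.56 × 10^-6
From the ICE table, Ka = [H+]²/(0.533 − [H+]) = 5.56 × 10^-6.
Neglecting [H+] in the denominator: [H+] = √(5.56 × 10^-6 × 0.533) = 1.72 × 10^-3 M
([H+]/C₀ = 0.32% < 5%, so the approximation holds.)
pH = −log(1.72 × 10^-3) = 2.76

pH = 2.76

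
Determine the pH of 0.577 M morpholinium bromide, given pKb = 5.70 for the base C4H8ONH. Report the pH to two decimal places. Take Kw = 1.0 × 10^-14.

pH = 4.27

C4H8ONH2+ is the conjugate acid of the weak base C4H8ONH.
Kb = 10^(−5.70) = 2.00 × 10^-6
Ka = Kw/Kb = 1.0×10^-14 / 2.00 × 10^-6 = 5.00 × 10^-9
From the ICE table, Ka = [H+]²/(0.577 − [H+]) = 5.00 × 10^-9.
Neglecting [H+] in the denominator: [H+] = √(5.00 × 10^-9 × 0.577) = 5.37 × 10^-5 M
pH = −log[H+] = −log(5.37 × 10^-5) = 4.27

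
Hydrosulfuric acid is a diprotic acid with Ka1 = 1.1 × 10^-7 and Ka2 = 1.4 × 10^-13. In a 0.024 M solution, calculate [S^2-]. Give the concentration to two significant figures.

1.4 × 10^-13 M

First ionization gives [H+] ≈ [HS-] = 5.14 × 10^-5 M.
Second step: Ka2 = [H+][S^2-]/[HS-] ≈ [S^2-] (since [H+] ≈ [HS-]).
So [S^2-] ≈ Ka2.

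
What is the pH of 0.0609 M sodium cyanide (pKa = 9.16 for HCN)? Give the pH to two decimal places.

pH = 10.97

CN- is the conjugate base of the weak acid HCN.
Ka = 10^(−9.16) = 6.92 × 10^-10
Kb = Kw/Ka = 1.0×10^-14 / 6.92 × 10^-10 = 1.45 × 10^-5
Kb = [OH-]²/(0.0609 − [OH-]) = 1.45 × 10^-5
Neglecting [OH-] in the denominator: [OH-] = √(1.45 × 10^-5 × 0.0609) = 9.40 × 10^-4 M
([OH-]/C₀ = 1.5% < 5%, so the approximation holds.)
pOH = −log(9.40 × 10^-4) = 3.03; pH = 14.00 − 3.03 = 10.97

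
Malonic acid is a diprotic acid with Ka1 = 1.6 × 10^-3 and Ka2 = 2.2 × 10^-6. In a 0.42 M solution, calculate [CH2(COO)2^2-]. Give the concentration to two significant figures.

First ionization gives [H+] ≈ [CH2(COOH)COO-] = 2.51 × 10^-2 M.
Second step: Ka2 = [H+][CH2(COO)2^2-]/[CH2(COOH)COO-] ≈ [CH2(COO)2^2-] (since [H+] ≈ [CH2(COOH)COO-]).
So [CH2(COO)2^2-] ≈ Ka2.

2.2 × 10^-6 M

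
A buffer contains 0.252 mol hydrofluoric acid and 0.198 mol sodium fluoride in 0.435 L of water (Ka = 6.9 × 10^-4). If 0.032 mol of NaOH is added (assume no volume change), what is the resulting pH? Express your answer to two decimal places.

After neutralization: n(HF) = 0.22 mol, n(F-) = 0.23 mol.
pKa = −log(6.9 × 10^-4) = 3.161
pH = pKa + log([A⁻]/[HA]) = 3.161 + log(0.23/0.22) = 3.161 +0.019

pH = 3.18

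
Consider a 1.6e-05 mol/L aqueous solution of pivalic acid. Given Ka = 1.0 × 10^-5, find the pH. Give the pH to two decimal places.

pH = 5.07

(CH3)3CCOOH ⇌ (CH3)3CCOO- + H+
Let x = [H+] at equilibrium. Ka = x²/(1.6e-05 − x).
The 5% rule fails; solving x² + Ka·x − Ka·C₀ = 0 exactly:
x = (−Ka + √(Ka² + 4·Ka·C₀))/2 = 8.60 × 10^-6 M
pH = −log[H+] = −log(8.60 × 10^-6) = 5.07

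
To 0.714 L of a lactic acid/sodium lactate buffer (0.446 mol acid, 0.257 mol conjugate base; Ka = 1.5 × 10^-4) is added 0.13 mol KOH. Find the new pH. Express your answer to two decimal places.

pH = 3.91

After neutralization: n(CH3CH(OH)COOH) = 0.316 mol, n(CH3CH(OH)COO-) = 0.387 mol.
pKa = −log(1.5 × 10^-4) = 3.824
Henderson–Hasselbalch with mole ratio 0.387/0.316: pH = 3.824 + (+0.088)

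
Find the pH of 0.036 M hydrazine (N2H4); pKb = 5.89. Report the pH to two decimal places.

N2H4 + H2O ⇌ N2H5+ + OH-
Kb = 10^(−5.89) = 1.29 × 10^-6
Let x = [OH-] at equilibrium. Kb = x²/(0.036 − x).
Assume x ≪ 0.036: x ≈ √(1.29 × 10^-6 × 0.036) = 2.15 × 10^-4 M
pOH = −log(2.15 × 10^-4) = 3.67; pH = 14.00 − 3.67 = 10.33

pH = 10.33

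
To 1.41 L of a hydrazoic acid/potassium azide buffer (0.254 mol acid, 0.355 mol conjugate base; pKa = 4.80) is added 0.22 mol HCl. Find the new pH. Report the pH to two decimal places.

pH = 4.25

Added H+ converts N3- to HN3: HN3 → 0.474 mol, N3- → 0.135 mol.
pH = pKa + log([A⁻]/[HA]) = 4.80 + log(0.135/0.474) = 4.80 -0.545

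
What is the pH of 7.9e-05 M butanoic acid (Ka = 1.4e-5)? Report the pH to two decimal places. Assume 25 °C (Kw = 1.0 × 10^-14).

CH3(CH2)2COOH ⇌ CH3(CH2)2COO- + H+
From the ICE table, Ka = x²/(7.9e-05 − x) = 1.4 × 10^-5.
x is not negligible relative to C₀; solve x² + 1.4e-05·x − 1.11e-09 = 0.
x = [−1.4e-05 + √(1.4e-05² + 4.42e-09)]/2 = 2.70 × 10^-5 M
pH = −log(2.70 × 10^-5) = 4.57

pH = 4.57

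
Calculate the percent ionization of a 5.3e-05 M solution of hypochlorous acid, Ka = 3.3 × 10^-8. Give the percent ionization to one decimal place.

HOCl ⇌ OCl- + H+; let x = [H+] at equilibrium.
x ≈ √(Ka·C₀) = √(3.3 × 10^-8 × 5.3e-05) = 1.32 × 10^-6 M
% ionization = x/C₀ × 100% = 1.32 × 10^-6/5.3e-05 × 100% = 2.5%

2.5%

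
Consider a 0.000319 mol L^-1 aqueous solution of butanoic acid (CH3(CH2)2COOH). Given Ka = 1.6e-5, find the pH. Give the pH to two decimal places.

CH3(CH2)2COOH ⇌ CH3(CH2)2COO- + H+
From the ICE table, Ka = [H+]²/(0.000319 − [H+]) = 1.6 × 10^-5.
[H+] is not negligible relative to C₀; solve [H+]² + 1.6e-05·[H+] − 5.1e-09 = 0.
[H+] = [−1.6e-05 + √(1.6e-05² + 2.04e-08)]/2 = 6.39 × 10^-5 M
pH = −log[H+] = −log(6.39 × 10^-5) = 4.19

pH = 4.19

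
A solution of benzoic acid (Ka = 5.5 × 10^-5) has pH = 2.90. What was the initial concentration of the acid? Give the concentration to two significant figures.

[H+] = 10^(-2.90) = 1.26 × 10^-3 M = x
Ka = x²/(C₀ − x) ⇒ C₀ = x + x²/Ka
C₀ = 1.26 × 10^-3 + (1.26 × 10^-3)²/(5.5 × 10^-5) = 3.01 × 10^-2 M

C₀ = 3.0 × 10^-2 M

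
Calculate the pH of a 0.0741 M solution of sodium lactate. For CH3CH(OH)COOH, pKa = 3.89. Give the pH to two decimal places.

CH3CH(OH)COO- is the conjugate base of the weak acid CH3CH(OH)COOH.
Ka = 10^(−3.89) = 1.29 × 10^-4
Kb = Kw/Ka = 1.0×10^-14 / 1.29 × 10^-4 = 7.75 × 10^-11
Kb = [OH-]²/(0.0741 − [OH-]) = 7.75 × 10^-11
Since Kb ≪ C₀, [OH-] ≈ √(Kb·C₀) = 2.40 × 10^-6 M.
([OH-]/C₀ = 0.0032% < 5%, so the approximation holds.)
pOH = −log(2.40 × 10^-6) = 5.62; pH = 14.00 − 5.62 = 8.38

pH = 8.38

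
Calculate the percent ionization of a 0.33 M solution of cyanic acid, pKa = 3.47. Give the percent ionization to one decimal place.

3.2%

HOCN ⇌ OCN- + H+; let x = [H+] at equilibrium.
Ka = 10^(−3.47) = 3.39 × 10^-4
x ≈ √(Ka·C₀) = √(3.39 × 10^-4 × 0.33) = 1.06 × 10^-2 M
Fraction ionized = 1.06 × 10^-2 / 0.33 = 0.0321 → 3.2%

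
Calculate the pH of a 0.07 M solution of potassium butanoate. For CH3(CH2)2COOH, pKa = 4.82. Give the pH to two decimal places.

pH = 8.83

CH3(CH2)2COO- is the conjugate base of the weak acid CH3(CH2)2COOH.
Ka = 10^(−4.82) = 1.51 × 10^-5
Kb = Kw/Ka = 1.0×10^-14 / 1.51 × 10^-5 = 6.62 × 10^-10
From the ICE table, Kb = [OH-]²/(0.07 − [OH-]) = 6.62 × 10^-10.
Neglecting [OH-] in the denominator: [OH-] = √(6.62 × 10^-10 × 0.07) = 6.81 × 10^-6 M
pOH = −log(6.81 × 10^-6) = 5.17; pH = 14.00 − 5.17 = 8.83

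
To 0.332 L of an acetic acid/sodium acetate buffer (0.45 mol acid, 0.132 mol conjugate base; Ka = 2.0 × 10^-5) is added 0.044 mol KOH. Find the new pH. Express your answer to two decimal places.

After neutralization: n(CH3COOH) = 0.406 mol, n(CH3COO-) = 0.176 mol.
pKa = −log(2.0 × 10^-5) = 4.699
pH = pKa + log(n_CH3COO-/n_CH3COOH) = 4.699 + log(0.176/0.406) = 4.699 + (-0.363)

pH = 4.34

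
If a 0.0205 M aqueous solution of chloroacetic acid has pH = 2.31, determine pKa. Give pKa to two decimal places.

[H+] = 10^(-2.31) = 4.90 × 10^-3 M
At equilibrium [HA] = 0.0205 − 4.90 × 10^-3 = 1.56 × 10^-2 M
Ka = [H+][A-]/[HA] = (4.90 × 10^-3)² / 1.56 × 10^-2 = 1.54 × 10^-3
pKa = -log(1.54 × 10^-3) = 2.81

pKa = 2.81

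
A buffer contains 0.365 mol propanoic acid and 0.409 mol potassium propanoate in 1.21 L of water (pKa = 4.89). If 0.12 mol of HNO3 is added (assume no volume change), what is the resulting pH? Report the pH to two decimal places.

After neutralization: n(CH3CH2COOH) = 0.485 mol, n(CH3CH2COO-) = 0.289 mol.
pH = pKa + log([A⁻]/[HA]) = 4.89 + log(0.289/0.485) = 4.89 -0.225

pH = 4.67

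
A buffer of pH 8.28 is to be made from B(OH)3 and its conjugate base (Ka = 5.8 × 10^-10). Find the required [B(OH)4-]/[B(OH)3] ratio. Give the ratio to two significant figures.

pKa = -log(5.8 × 10^-10) = 9.237
pH = pKa + log(r) ⇒ log(r) = 8.28 − 9.237 = -0.957
r = [B(OH)4-]/[B(OH)3] = 10^(-0.957) = 0.11

ratio = 0.11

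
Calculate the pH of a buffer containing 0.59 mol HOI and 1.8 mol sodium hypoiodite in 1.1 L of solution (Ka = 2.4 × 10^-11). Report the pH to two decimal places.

pKa = −log(2.4 × 10^-11) = 10.620
pH = pKa + log([A⁻]/[HA]) = 10.620 + log(1.8/0.59)
pH = 10.620 + (+0.484) = 11.10

pH = 11.10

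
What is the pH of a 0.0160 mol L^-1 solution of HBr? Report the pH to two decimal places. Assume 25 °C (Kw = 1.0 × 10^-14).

pH = 1.80

HBr is a strong acid and dissociates completely, so [H+] = 0.0160 M.
pH = -log(0.016) = 1.80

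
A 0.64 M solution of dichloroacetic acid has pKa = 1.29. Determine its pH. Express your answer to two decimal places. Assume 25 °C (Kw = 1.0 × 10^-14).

Cl2CHCOOH ⇌ Cl2CHCOO- + H+
Ka = 10^(−1.29) = 5.13 × 10^-2
Let x = [H+] at equilibrium. Ka = x²/(0.64 − x).
x is not negligible relative to C₀; solve x² + 0.0513·x − 0.0328 = 0.
x = (−Ka + √(Ka² + 4·Ka·C₀))/2 = 1.57 × 10^-1 M
pH = −log(1.57 × 10^-1) = 0.80

pH = 0.80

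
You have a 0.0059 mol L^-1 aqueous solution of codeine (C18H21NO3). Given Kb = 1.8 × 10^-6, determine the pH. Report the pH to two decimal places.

pH = 10.01

C18H21NO3 + H2O ⇌ C18H22NO3+ + OH-
From the ICE table, Kb = x²/(0.0059 − x) = 1.8 × 10^-6.
Since Kb ≪ C₀, x ≈ √(Kb·C₀) = 1.03 × 10^-4 M.
pOH = 3.99, so pH = 14.00 − pOH = 10.01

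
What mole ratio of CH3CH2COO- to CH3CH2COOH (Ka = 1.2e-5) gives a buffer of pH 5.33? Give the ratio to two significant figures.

ratio = 2.6

pKa = -log(1.2 × 10^-5) = 4.921
pH = pKa + log(r) ⇒ log(r) = 5.33 − 4.921 = +0.409
r = [CH3CH2COO-]/[CH3CH2COOH] = 10^(+0.409) = 2.56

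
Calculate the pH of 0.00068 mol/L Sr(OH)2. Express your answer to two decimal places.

pH = 11.13

Sr(OH)2 is a strong base (each formula unit releases 2 OH-); [OH-] = 0.00136 M.
pOH = -log(0.00136) = 2.87
pH = 14.00 - 2.87 = 11.13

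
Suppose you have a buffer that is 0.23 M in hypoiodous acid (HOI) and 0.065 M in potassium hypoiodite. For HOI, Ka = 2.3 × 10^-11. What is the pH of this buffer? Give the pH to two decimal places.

pKa = −log(2.3 × 10^-11) = 10.638
Henderson–Hasselbalch: pH = pKa + log([OI-]/[HOI]) = 10.638 + log(0.065/0.23)
pH = 10.638 + (-0.549) = 10.09

pH = 10.09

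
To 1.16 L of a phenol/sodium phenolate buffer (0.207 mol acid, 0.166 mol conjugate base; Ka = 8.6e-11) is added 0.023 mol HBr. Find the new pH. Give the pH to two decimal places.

Added H+ converts C6H5O- to C6H5OH: C6H5OH → 0.23 mol, C6H5O- → 0.143 mol.
pKa = −log(8.6 × 10^-11) = 10.066
Henderson–Hasselbalch with mole ratio 0.143/0.23: pH = 10.066 + (-0.206)

pH = 9.86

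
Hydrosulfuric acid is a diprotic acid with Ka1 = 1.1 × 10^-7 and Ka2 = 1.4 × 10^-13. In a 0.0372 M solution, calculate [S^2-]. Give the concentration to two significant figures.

1.4 × 10^-13 M

First ionization gives [H+] ≈ [HS-] = 6.40 × 10^-5 M.
Second step: Ka2 = [H+][S^2-]/[HS-] ≈ [S^2-] (since [H+] ≈ [HS-]).
So [S^2-] ≈ Ka2.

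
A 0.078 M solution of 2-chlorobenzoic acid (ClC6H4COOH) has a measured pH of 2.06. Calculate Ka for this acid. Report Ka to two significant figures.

Ka = 1.1 × 10^-3

[H+] = 10^(-2.06) = 8.71 × 10^-3 M
At equilibrium [HA] = 0.078 − 8.71 × 10^-3 = 6.93 × 10^-2 M
Ka = [H+][A-]/[HA] = (8.71 × 10^-3)² / 6.93 × 10^-2 = 1.1 × 10^-3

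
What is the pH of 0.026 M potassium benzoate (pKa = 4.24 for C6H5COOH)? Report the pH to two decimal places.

pH = 8.33

C6H5COO- is the conjugate base of the weak acid C6H5COOH.
Ka = 10^(−4.24) = 5.75 × 10^-5
Kb = Kw/Ka = 1.0×10^-14 / 5.75 × 10^-5 = 1.74 × 10^-10
Kb = x²/(0.026 − x) = 1.74 × 10^-10
Assume x ≪ 0.026: x ≈ √(1.74 × 10^-10 × 0.026) = 2.13 × 10^-6 M
(x/C₀ = 0.0082% < 5%, so the approximation holds.)
pOH = −log(2.13 × 10^-6) = 5.67; pH = 14.00 − 5.67 = 8.33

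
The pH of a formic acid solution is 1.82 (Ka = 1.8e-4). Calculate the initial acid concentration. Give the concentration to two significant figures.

C₀ = 1.3 M

[H+] = 10^(-1.82) = 1.51 × 10^-2 M = x
Ka = x²/(C₀ − x) ⇒ C₀ = x + x²/Ka
C₀ = 1.51 × 10^-2 + (1.51 × 10^-2)²/(1.8 × 10^-4) = 1.28 M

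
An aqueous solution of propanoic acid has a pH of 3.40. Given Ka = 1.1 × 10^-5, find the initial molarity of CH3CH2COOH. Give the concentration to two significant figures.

C₀ = 1.5 × 10^-2 M

[H+] = 10^(-3.40) = 3.98 × 10^-4 M = x
Ka = x²/(C₀ − x) ⇒ C₀ = x + x²/Ka
C₀ = 3.98 × 10^-4 + (3.98 × 10^-4)²/(1.1 × 10^-5) = 1.48 × 10^-2 M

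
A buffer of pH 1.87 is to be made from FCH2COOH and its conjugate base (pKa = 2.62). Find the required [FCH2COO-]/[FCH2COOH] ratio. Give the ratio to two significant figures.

ratio = 0.18

pH = pKa + log(r) ⇒ log(r) = 1.87 − 2.62 = -0.75
r = [FCH2COO-]/[FCH2COOH] = 10^(-0.75) = 0.178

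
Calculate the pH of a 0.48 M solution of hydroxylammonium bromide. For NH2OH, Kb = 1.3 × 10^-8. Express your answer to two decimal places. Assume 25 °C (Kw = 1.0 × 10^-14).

NH3OH+ is the conjugate acid of the weak base NH2OH.
Ka = Kw/Kb = 1.0×10^-14 / 1.3 × 10^-8 = 7.69 × 10^-7
From the ICE table, Ka = x²/(0.48 − x) = 7.69 × 10^-7.
Assume x ≪ 0.48: x ≈ √(7.69 × 10^-7 × 0.48) = 6.08 × 10^-4 M
pH = −log(6.08 × 10^-4) = 3.22

pH = 3.22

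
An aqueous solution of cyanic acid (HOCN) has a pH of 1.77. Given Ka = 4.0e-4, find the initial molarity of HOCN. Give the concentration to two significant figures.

C₀ = 7.4 × 10^-1 M

[H+] = 10^(-1.77) = 1.70 × 10^-2 M = x
Ka = x²/(C₀ − x) ⇒ C₀ = x + x²/Ka
C₀ = 1.70 × 10^-2 + (1.70 × 10^-2)²/(4.0 × 10^-4) = 7.40 × 10^-1 M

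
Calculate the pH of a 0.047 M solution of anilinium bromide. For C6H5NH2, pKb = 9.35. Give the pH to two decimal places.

C6H5NH3+ is the conjugate acid of the weak base C6H5NH2.
Kb = 10^(−9.35) = 4.47 × 10^-10
Ka = Kw/Kb = 1.0×10^-14 / 4.47 × 10^-10 = 2.24 × 10^-5
Ka = [H+]²/(0.047 − [H+]) = 2.24 × 10^-5
Neglecting [H+] in the denominator: [H+] = √(2.24 × 10^-5 × 0.047) = 1.03 × 10^-3 M
([H+]/C₀ = 2.2% < 5%, so the approximation holds.)
pH = −log(1.03 × 10^-3) = 2.99

pH = 2.99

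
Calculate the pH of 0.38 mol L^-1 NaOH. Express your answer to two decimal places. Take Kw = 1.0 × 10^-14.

NaOH is a strong base; [OH-] = 0.38 M.
pOH = -log(0.38) = 0.42
pH = 14.00 - 0.42 = 13.58

pH = 13.58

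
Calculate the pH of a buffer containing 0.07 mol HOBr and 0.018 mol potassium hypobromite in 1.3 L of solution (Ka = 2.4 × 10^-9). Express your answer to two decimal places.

pH = 8.03

pKa = −log(2.4 × 10^-9) = 8.620
Using pH = pKa + log([base]/[acid]) with [base]/[acid] = 0.018/0.07:
pH = 8.620 + (-0.590) = 8.03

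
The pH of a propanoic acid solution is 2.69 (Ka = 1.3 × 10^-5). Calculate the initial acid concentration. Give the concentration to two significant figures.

[H+] = 10^(-2.69) = 2.04 × 10^-3 M = x
Ka = x²/(C₀ − x) ⇒ C₀ = x + x²/Ka
C₀ = 2.04 × 10^-3 + (2.04 × 10^-3)²/(1.3 × 10^-5) = 3.22 × 10^-1 M

C₀ = 3.2 × 10^-1 M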